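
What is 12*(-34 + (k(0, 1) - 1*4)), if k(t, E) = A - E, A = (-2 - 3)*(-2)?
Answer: -348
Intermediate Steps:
A = 10 (A = -5*(-2) = 10)
k(t, E) = 10 - E
12*(-34 + (k(0, 1) - 1*4)) = 12*(-34 + ((10 - 1*1) - 1*4)) = 12*(-34 + ((10 - 1) - 4)) = 12*(-34 + (9 - 4)) = 12*(-34 + 5) = 12*(-29) = -348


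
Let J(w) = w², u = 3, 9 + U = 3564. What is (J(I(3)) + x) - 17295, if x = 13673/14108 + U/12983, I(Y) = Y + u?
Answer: -3161002635977/183164164 ≈ -17258.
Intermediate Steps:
U = 3555 (U = -9 + 3564 = 3555)
I(Y) = 3 + Y (I(Y) = Y + 3 = 3 + Y)
x = 227670499/183164164 (x = 13673/14108 + 3555/12983 = 227670499/183164164 ≈ 1.2430)
(J(I(3)) + x) - 17295 = ((3 + 3)² + 227670499/183164164) - 17295 = (6² + 227670499/183164164) - 17295 = (36 + 227670499/183164164) - 17295 = 6821580403/183164164 - 17295 = -3161002635977/183164164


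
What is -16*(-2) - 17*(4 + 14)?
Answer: -274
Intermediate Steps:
-16*(-2) - 17*(4 + 14) = 32 - 17*18 = 32 - 306 = -274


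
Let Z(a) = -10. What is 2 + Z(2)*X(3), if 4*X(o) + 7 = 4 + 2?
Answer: 9/2 ≈ 4.5000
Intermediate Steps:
X(o) = -1/4 (X(o) = -7/4 + (4 + 2)/4 = -7/4 + (1/4)*6 = -7/4 + 3/2 = -1/4)
2 + Z(2)*X(3) = 2 - 10*(-1/4) = 2 + 5/2 = 9/2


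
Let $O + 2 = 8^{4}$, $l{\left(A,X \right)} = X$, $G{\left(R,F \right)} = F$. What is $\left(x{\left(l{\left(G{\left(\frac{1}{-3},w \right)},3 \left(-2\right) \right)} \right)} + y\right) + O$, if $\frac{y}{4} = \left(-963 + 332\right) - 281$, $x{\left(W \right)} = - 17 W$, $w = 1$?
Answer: $548$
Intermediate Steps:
$y = -3648$ ($y = 4 \left(\left(-963 + 332\right) - 281\right) = 4 \left(-631 - 281\right) = 4 \left(-912\right) = -3648$)
$O = 4094$ ($O = -2 + 8^{4} = -2 + 4096 = 4094$)
$\left(x{\left(l{\left(G{\left(\frac{1}{-3},w \right)},3 \left(-2\right) \right)} \right)} + y\right) + O = \left(- 17 \cdot 3 \left(-2\right) - 3648\right) + 4094 = \left(\left(-17\right) \left(-6\right) - 3648\right) + 4094 = \left(102 - 3648\right) + 4094 = -3546 + 4094 = 548$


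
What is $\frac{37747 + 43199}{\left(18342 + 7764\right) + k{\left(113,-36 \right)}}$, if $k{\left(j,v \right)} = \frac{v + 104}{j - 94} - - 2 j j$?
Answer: $\frac{768987}{490652} \approx 1.5673$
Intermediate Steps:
$k{\left(j,v \right)} = 2 j^{2} + \frac{104 + v}{-94 + j}$ ($k{\left(j,v \right)} = \frac{104 + v}{-94 + j} - - 2 j^{2} = \frac{104 + v}{-94 + j} + 2 j^{2} = 2 j^{2} + \frac{104 + v}{-94 + j}$)
$\frac{37747 + 43199}{\left(18342 + 7764\right) + k{\left(113,-36 \right)}} = \frac{37747 + 43199}{\left(18342 + 7764\right) + \frac{104 - 36 - 188 \cdot 113^{2} + 2 \cdot 113^{3}}{-94 + 113}} = \frac{80946}{26106 + \frac{104 - 36 - 2400572 + 2 \cdot 1442897}{19}} = \frac{80946}{26106 + \frac{104 - 36 - 2400572 + 2885794}{19}} = \frac{80946}{26106 + \frac{1}{19} \cdot 485290} = \frac{80946}{26106 + \frac{485290}{19}} = \frac{80946}{\frac{981304}{19}} = 80946 \cdot \frac{19}{981304} = \frac{768987}{490652}$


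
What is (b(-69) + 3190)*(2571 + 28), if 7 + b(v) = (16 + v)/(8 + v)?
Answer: 504767384/61 ≈ 8.2749e+6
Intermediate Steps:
b(v) = -7 + (16 + v)/(8 + v)
(b(-69) + 3190)*(2571 + 28) = (2*(-20 - 3*(-69))/(8 - 69) + 3190)*(2571 + 28) = (2*(-20 + 207)/(-61) + 3190)*2599 = (2*(-1/61)*187 + 3190)*2599 = (-374/61 + 3190)*2599 = (194216/61)*2599 = 504767384/61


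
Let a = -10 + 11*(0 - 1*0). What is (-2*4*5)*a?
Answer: 400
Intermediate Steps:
a = -10 (a = -10 + 11*(0 + 0) = -10 + 11*0 = -10 + 0 = -10)
(-2*4*5)*a = (-2*4*5)*(-10) = -8*5*(-10) = -40*(-10) = 400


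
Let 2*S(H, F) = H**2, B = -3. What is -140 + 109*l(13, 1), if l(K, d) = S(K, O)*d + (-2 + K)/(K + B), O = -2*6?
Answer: 45952/5 ≈ 9190.4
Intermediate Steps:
O = -12
S(H, F) = H**2/2
l(K, d) = (-2 + K)/(-3 + K) + d*K**2/2 (l(K, d) = (K**2/2)*d + (-2 + K)/(K - 3) = d*K**2/2 + (-2 + K)/(-3 + K) = (-2 + K)/(-3 + K) + d*K**2/2)
-140 + 109*l(13, 1) = -140 + 109*((-4 + 2*13 + 1*13**3 - 3*1*13**2)/(2*(-3 + 13))) = -140 + 109*((1/2)*(-4 + 26 + 1*2197 - 3*1*169)/10) = -140 + 109*((1/2)*(1/10)*(-4 + 26 + 2197 - 507)) = -140 + 109*((1/2)*(1/10)*1712) = -140 + 109*(428/5) = -140 + 46652/5 = 45952/5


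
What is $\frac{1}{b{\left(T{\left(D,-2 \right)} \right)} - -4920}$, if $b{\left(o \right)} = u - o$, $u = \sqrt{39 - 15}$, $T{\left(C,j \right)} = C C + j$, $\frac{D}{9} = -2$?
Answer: $\frac{2299}{10570790} - \frac{\sqrt{6}}{10570790} \approx 0.00021725$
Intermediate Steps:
$D = -18$ ($D = 9 \left(-2\right) = -18$)
$T{\left(C,j \right)} = j + C^{2}$ ($T{\left(C,j \right)} = C^{2} + j = j + C^{2}$)
$u = 2 \sqrt{6}$ ($u = \sqrt{24} = 2 \sqrt{6} \approx 4.899$)
$b{\left(o \right)} = - o + 2 \sqrt{6}$ ($b{\left(o \right)} = 2 \sqrt{6} - o = - o + 2 \sqrt{6}$)
$\frac{1}{b{\left(T{\left(D,-2 \right)} \right)} - -4920} = \frac{1}{\left(- (-2 + \left(-18\right)^{2}) + 2 \sqrt{6}\right) - -4920} = \frac{1}{\left(- (-2 + 324) + 2 \sqrt{6}\right) + 4920} = \frac{1}{\left(\left(-1\right) 322 + 2 \sqrt{6}\right) + 4920} = \frac{1}{\left(-322 + 2 \sqrt{6}\right) + 4920} = \frac{1}{4598 + 2 \sqrt{6}}$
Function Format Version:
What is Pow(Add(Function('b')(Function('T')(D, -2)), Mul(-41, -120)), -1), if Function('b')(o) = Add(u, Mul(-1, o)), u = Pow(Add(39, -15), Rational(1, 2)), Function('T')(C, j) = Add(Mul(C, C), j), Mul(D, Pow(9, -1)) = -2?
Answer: Add(Rational(2299, 10570790), Mul(Rational(-1, 10570790), Pow(6, Rational(1, 2)))) ≈ 0.00021725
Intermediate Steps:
D = -18 (D = Mul(9, -2) = -18)
Function('T')(C, j) = Add(j, Pow(C, 2)) (Function('T')(C, j) = Add(Pow(C, 2), j) = Add(j, Pow(C, 2)))
u = Mul(2, Pow(6, Rational(1, 2))) (u = Pow(24, Rational(1, 2)) = Mul(2, Pow(6, Rational(1, 2))) ≈ 4.8990)
Function('b')(o) = Add(Mul(-1, o), Mul(2, Pow(6, Rational(1, 2)))) (Function('b')(o) = Add(Mul(2, Pow(6, Rational(1, 2))), Mul(-1, o)) = Add(Mul(-1, o), Mul(2, Pow(6, Rational(1, 2)))))
Pow(Add(Function('b')(Function('T')(D, -2)), Mul(-41, -120)), -1) = Pow(Add(Add(Mul(-1, Add(-2, Pow(-18, 2))), Mul(2, Pow(6, Rational(1, 2)))), Mul(-41, -120)), -1) = Pow(Add(Add(Mul(-1, Add(-2, 324)), Mul(2, Pow(6, Rational(1, 2)))), 4920), -1) = Pow(Add(Add(Mul(-1, 322), Mul(2, Pow(6, Rational(1, 2)))), 4920), -1) = Pow(Add(Add(-322, Mul(2, Pow(6, Rational(1, 2)))), 4920), -1) = Pow(Add(4598, Mul(2, Pow(6, Rational(1, 2)))), -1)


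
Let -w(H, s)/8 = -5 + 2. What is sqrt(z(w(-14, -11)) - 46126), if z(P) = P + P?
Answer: I*sqrt(46078) ≈ 214.66*I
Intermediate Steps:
w(H, s) = 24 (w(H, s) = -8*(-5 + 2) = -8*(-3) = 24)
z(P) = 2*P
sqrt(z(w(-14, -11)) - 46126) = sqrt(2*24 - 46126) = sqrt(48 - 46126) = sqrt(-46078) = I*sqrt(46078)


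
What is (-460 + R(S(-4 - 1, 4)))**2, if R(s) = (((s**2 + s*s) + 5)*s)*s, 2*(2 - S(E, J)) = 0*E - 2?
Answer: 64009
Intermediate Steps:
S(E, J) = 3 (S(E, J) = 2 - (0*E - 2)/2 = 2 - (0 - 2)/2 = 2 - 1/2*(-2) = 2 + 1 = 3)
R(s) = s**2*(5 + 2*s**2) (R(s) = (((s**2 + s**2) + 5)*s)*s = ((2*s**2 + 5)*s)*s = ((5 + 2*s**2)*s)*s = (s*(5 + 2*s**2))*s = s**2*(5 + 2*s**2))
(-460 + R(S(-4 - 1, 4)))**2 = (-460 + 3**2*(5 + 2*3**2))**2 = (-460 + 9*(5 + 2*9))**2 = (-460 + 9*(5 + 18))**2 = (-460 + 9*23)**2 = (-460 + 207)**2 = (-253)**2 = 64009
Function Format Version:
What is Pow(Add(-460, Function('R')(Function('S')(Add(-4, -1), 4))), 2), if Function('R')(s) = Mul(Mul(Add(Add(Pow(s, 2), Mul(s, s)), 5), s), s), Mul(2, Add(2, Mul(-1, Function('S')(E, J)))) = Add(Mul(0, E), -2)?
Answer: 64009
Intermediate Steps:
Function('S')(E, J) = 3 (Function('S')(E, J) = Add(2, Mul(Rational(-1, 2), Add(Mul(0, E), -2))) = Add(2, Mul(Rational(-1, 2), Add(0, -2))) = Add(2, Mul(Rational(-1, 2), -2)) = Add(2, 1) = 3)
Function('R')(s) = Mul(Pow(s, 2), Add(5, Mul(2, Pow(s, 2)))) (Function('R')(s) = Mul(Mul(Add(Add(Pow(s, 2), Pow(s, 2)), 5), s), s) = Mul(Mul(Add(Mul(2, Pow(s, 2)), 5), s), s) = Mul(Mul(Add(5, Mul(2, Pow(s, 2))), s), s) = Mul(Mul(s, Add(5, Mul(2, Pow(s, 2)))), s) = Mul(Pow(s, 2), Add(5, Mul(2, Pow(s, 2)))))
Pow(Add(-460, Function('R')(Function('S')(Add(-4, -1), 4))), 2) = Pow(Add(-460, Mul(Pow(3, 2), Add(5, Mul(2, Pow(3, 2))))), 2) = Pow(Add(-460, Mul(9, Add(5, Mul(2, 9)))), 2) = Pow(Add(-460, Mul(9, Add(5, 18))), 2) = Pow(Add(-460, Mul(9, 23)), 2) = Pow(Add(-460, 207), 2) = Pow(-253, 2) = 64009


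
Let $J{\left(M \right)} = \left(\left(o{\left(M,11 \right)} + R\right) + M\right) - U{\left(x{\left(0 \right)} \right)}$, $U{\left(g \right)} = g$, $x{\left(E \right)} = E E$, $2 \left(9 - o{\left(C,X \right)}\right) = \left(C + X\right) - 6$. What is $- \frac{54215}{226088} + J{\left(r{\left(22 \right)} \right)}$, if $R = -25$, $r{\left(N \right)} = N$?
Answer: $- \frac{1749875}{226088} \approx -7.7398$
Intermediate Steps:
$o{\left(C,X \right)} = 12 - \frac{C}{2} - \frac{X}{2}$ ($o{\left(C,X \right)} = 9 - \frac{\left(C + X\right) - 6}{2} = 9 - \frac{-6 + C + X}{2} = 9 - \left(-3 + \frac{C}{2} + \frac{X}{2}\right) = 12 - \frac{C}{2} - \frac{X}{2}$)
$x{\left(E \right)} = E^{2}$
$J{\left(M \right)} = - \frac{37}{2} + \frac{M}{2}$ ($J{\left(M \right)} = \left(\left(\left(12 - \frac{M}{2} - \frac{11}{2}\right) - 25\right) + M\right) - 0^{2} = \left(\left(\left(12 - \frac{M}{2} - \frac{11}{2}\right) - 25\right) + M\right) - 0 = \left(\left(\left(\frac{13}{2} - \frac{M}{2}\right) - 25\right) + M\right) + 0 = \left(\left(- \frac{37}{2} - \frac{M}{2}\right) + M\right) + 0 = \left(- \frac{37}{2} + \frac{M}{2}\right) + 0 = - \frac{37}{2} + \frac{M}{2}$)
$- \frac{54215}{226088} + J{\left(r{\left(22 \right)} \right)} = - \frac{54215}{226088} + \left(- \frac{37}{2} + \frac{1}{2} \cdot 22\right) = \left(-54215\right) \frac{1}{226088} + \left(- \frac{37}{2} + 11\right) = - \frac{54215}{226088} - \frac{15}{2} = - \frac{1749875}{226088}$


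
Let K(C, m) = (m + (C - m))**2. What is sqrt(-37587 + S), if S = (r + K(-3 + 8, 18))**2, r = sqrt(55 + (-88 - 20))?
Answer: sqrt(-37015 + 50*I*sqrt(53)) ≈ 0.946 + 192.4*I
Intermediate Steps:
r = I*sqrt(53) (r = sqrt(55 - 108) = sqrt(-53) = I*sqrt(53) ≈ 7.2801*I)
K(C, m) = C**2
S = (25 + I*sqrt(53))**2 (S = (I*sqrt(53) + (-3 + 8)**2)**2 = (I*sqrt(53) + 5**2)**2 = (I*sqrt(53) + 25)**2 = (25 + I*sqrt(53))**2 ≈ 572.0 + 364.01*I)
sqrt(-37587 + S) = sqrt(-37587 + (25 + I*sqrt(53))**2)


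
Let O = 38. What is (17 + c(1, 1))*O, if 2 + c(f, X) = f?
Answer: 608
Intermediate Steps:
c(f, X) = -2 + f
(17 + c(1, 1))*O = (17 + (-2 + 1))*38 = (17 - 1)*38 = 16*38 = 608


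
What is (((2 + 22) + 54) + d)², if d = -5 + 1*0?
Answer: 5329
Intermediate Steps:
d = -5 (d = -5 + 0 = -5)
(((2 + 22) + 54) + d)² = (((2 + 22) + 54) - 5)² = ((24 + 54) - 5)² = (78 - 5)² = 73² = 5329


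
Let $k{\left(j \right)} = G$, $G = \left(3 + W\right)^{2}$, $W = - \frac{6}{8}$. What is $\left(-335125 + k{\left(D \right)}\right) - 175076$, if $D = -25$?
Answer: $- \frac{8163135}{16} \approx -5.102 \cdot 10^{5}$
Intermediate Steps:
$W = - \frac{3}{4}$ ($W = \left(-6\right) \frac{1}{8} = - \frac{3}{4} \approx -0.75$)
$G = \frac{81}{16}$ ($G = \left(3 - \frac{3}{4}\right)^{2} = \left(\frac{9}{4}\right)^{2} = \frac{81}{16} \approx 5.0625$)
$k{\left(j \right)} = \frac{81}{16}$
$\left(-335125 + k{\left(D \right)}\right) - 175076 = \left(-335125 + \frac{81}{16}\right) - 175076 = - \frac{5361919}{16} - 175076 = - \frac{8163135}{16}$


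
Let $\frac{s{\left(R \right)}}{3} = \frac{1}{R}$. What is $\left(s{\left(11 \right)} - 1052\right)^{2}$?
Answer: $\frac{133841761}{121} \approx 1.1061 \cdot 10^{6}$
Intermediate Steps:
$s{\left(R \right)} = \frac{3}{R}$
$\left(s{\left(11 \right)} - 1052\right)^{2} = \left(\frac{3}{11} - 1052\right)^{2} = \left(- \frac{11569}{11}\right)^{2} = \frac{133841761}{121}$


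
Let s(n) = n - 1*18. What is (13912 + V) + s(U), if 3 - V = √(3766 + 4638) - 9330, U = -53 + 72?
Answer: 23246 - 2*√2101 ≈ 23154.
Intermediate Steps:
U = 19
s(n) = -18 + n (s(n) = n - 18 = -18 + n)
V = 9333 - 2*√2101 (V = 3 - (√(3766 + 4638) - 9330) = 3 - (√8404 - 9330) = 3 - (2*√2101 - 9330) = 3 - (-9330 + 2*√2101) = 3 + (9330 - 2*√2101) = 9333 - 2*√2101 ≈ 9241.3)
(13912 + V) + s(U) = (13912 + (9333 - 2*√2101)) + (-18 + 19) = (23245 - 2*√2101) + 1 = 23246 - 2*√2101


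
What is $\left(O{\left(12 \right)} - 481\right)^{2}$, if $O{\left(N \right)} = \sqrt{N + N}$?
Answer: $231385 - 1924 \sqrt{6} \approx 2.2667 \cdot 10^{5}$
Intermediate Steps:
$O{\left(N \right)} = \sqrt{2} \sqrt{N}$ ($O{\left(N \right)} = \sqrt{2 N} = \sqrt{2} \sqrt{N}$)
$\left(O{\left(12 \right)} - 481\right)^{2} = \left(\sqrt{2} \sqrt{12} - 481\right)^{2} = \left(\sqrt{2} \cdot 2 \sqrt{3} - 481\right)^{2} = \left(2 \sqrt{6} - 481\right)^{2} = \left(-481 + 2 \sqrt{6}\right)^{2}$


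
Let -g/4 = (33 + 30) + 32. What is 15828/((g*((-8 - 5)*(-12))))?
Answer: -1319/4940 ≈ -0.26700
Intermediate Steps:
g = -380 (g = -4*((33 + 30) + 32) = -4*(63 + 32) = -4*95 = -380)
15828/((g*((-8 - 5)*(-12)))) = 15828/((-380*(-8 - 5)*(-12))) = 15828/((-(-4940)*(-12))) = 15828/((-380*156)) = 15828/(-59280) = 15828*(-1/59280) = -1319/4940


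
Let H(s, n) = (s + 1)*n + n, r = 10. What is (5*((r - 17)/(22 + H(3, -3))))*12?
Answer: -60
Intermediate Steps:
H(s, n) = n + n*(1 + s) (H(s, n) = (1 + s)*n + n = n*(1 + s) + n = n + n*(1 + s))
(5*((r - 17)/(22 + H(3, -3))))*12 = (5*((10 - 17)/(22 - 3*(2 + 3))))*12 = (5*(-7/(22 - 3*5)))*12 = (5*(-7/(22 - 15)))*12 = (5*(-7/7))*12 = (5*(-7*⅐))*12 = (5*(-1))*12 = -5*12 = -60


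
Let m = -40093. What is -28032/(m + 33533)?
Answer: 876/205 ≈ 4.2732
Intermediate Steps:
-28032/(m + 33533) = -28032/(-40093 + 33533) = -28032/(-6560) = -28032*(-1/6560) = 876/205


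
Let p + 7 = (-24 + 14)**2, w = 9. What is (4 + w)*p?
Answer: 1209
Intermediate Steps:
p = 93 (p = -7 + (-24 + 14)**2 = -7 + (-10)**2 = -7 + 100 = 93)
(4 + w)*p = (4 + 9)*93 = 13*93 = 1209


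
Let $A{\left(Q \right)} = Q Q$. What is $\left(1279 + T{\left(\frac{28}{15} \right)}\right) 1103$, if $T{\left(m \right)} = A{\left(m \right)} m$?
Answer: $\frac{4785450431}{3375} \approx 1.4179 \cdot 10^{6}$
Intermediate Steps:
$A{\left(Q \right)} = Q^{2}$
$T{\left(m \right)} = m^{3}$ ($T{\left(m \right)} = m^{2} m = m^{3}$)
$\left(1279 + T{\left(\frac{28}{15} \right)}\right) 1103 = \left(1279 + \left(\frac{28}{15}\right)^{3}\right) 1103 = \left(1279 + \frac{21952}{3375}\right) 1103 = \frac{4338577}{3375} \cdot 1103 = \frac{4785450431}{3375}$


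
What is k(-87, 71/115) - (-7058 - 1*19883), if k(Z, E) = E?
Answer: 3098286/115 ≈ 26942.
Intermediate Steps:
k(-87, 71/115) - (-7058 - 1*19883) = 71/115 - (-7058 - 1*19883) = 71*(1/115) - (-7058 - 19883) = 71/115 - 1*(-26941) = 71/115 + 26941 = 3098286/115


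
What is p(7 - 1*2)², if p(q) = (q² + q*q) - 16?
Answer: 1156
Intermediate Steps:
p(q) = -16 + 2*q² (p(q) = (q² + q²) - 16 = 2*q² - 16 = -16 + 2*q²)
p(7 - 1*2)² = (-16 + 2*(7 - 1*2)²)² = (-16 + 2*(7 - 2)²)² = (-16 + 2*5²)² = (-16 + 2*25)² = (-16 + 50)² = 34² = 1156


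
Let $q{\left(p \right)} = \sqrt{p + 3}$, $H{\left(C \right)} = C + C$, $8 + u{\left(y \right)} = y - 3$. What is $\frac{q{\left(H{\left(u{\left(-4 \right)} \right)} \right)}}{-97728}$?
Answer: $- \frac{i \sqrt{3}}{32576} \approx - 5.317 \cdot 10^{-5} i$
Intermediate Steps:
$u{\left(y \right)} = -11 + y$ ($u{\left(y \right)} = -8 + \left(y - 3\right) = -8 + \left(-3 + y\right) = -11 + y$)
$H{\left(C \right)} = 2 C$
$q{\left(p \right)} = \sqrt{3 + p}$
$\frac{q{\left(H{\left(u{\left(-4 \right)} \right)} \right)}}{-97728} = \frac{\sqrt{3 + 2 \left(-11 - 4\right)}}{-97728} = \sqrt{3 + 2 \left(-15\right)} \left(- \frac{1}{97728}\right) = \sqrt{3 - 30} \left(- \frac{1}{97728}\right) = \sqrt{-27} \left(- \frac{1}{97728}\right) = 3 i \sqrt{3} \left(- \frac{1}{97728}\right) = - \frac{i \sqrt{3}}{32576}$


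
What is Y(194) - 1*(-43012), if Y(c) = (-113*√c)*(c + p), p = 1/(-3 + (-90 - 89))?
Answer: 43012 - 3989691*√194/182 ≈ -2.6232e+5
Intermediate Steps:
p = -1/182 (p = 1/(-3 - 179) = 1/(-182) = -1/182 ≈ -0.0054945)
Y(c) = -113*√c*(-1/182 + c) (Y(c) = (-113*√c)*(c - 1/182) = (-113*√c)*(-1/182 + c) = -113*√c*(-1/182 + c))
Y(194) - 1*(-43012) = √194*(113/182 - 113*194) - 1*(-43012) = √194*(113/182 - 21922) + 43012 = √194*(-3989691/182) + 43012 = -3989691*√194/182 + 43012 = 43012 - 3989691*√194/182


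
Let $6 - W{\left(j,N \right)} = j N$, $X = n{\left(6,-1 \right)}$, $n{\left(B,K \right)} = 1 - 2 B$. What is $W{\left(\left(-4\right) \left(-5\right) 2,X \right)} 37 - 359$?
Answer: $16143$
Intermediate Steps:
$X = -11$ ($X = 1 - 12 = -11$)
$W{\left(j,N \right)} = 6 - N j$ ($W{\left(j,N \right)} = 6 - j N = 6 - N j$)
$W{\left(\left(-4\right) \left(-5\right) 2,X \right)} 37 - 359 = \left(6 - - 11 \left(-4\right) \left(-5\right) 2\right) 37 - 359 = \left(6 - - 11 \cdot 20 \cdot 2\right) 37 - 359 = \left(6 - \left(-11\right) 40\right) 37 - 359 = \left(6 + 440\right) 37 - 359 = 446 \cdot 37 - 359 = 16502 - 359 = 16143$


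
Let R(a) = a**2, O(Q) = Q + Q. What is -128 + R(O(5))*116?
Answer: 11472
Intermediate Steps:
O(Q) = 2*Q
-128 + R(O(5))*116 = -128 + (2*5)**2*116 = -128 + 10**2*116 = -128 + 100*116 = -128 + 11600 = 11472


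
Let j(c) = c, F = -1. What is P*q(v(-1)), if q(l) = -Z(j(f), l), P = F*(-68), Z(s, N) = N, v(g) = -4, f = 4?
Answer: 272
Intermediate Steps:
P = 68 (P = -1*(-68) = 68)
q(l) = -l
P*q(v(-1)) = 68*(-1*(-4)) = 68*4 = 272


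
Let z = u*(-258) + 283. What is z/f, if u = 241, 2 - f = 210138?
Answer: 61895/210136 ≈ 0.29455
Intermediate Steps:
f = -210136 (f = 2 - 1*210138 = 2 - 210138 = -210136)
z = -61895 (z = 241*(-258) + 283 = -62178 + 283 = -61895)
z/f = -61895/(-210136) = -61895*(-1/210136) = 61895/210136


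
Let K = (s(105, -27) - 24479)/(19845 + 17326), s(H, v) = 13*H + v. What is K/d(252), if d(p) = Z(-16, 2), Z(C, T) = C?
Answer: 23141/594736 ≈ 0.038910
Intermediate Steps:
s(H, v) = v + 13*H
K = -23141/37171 (K = ((-27 + 13*105) - 24479)/(19845 + 17326) = ((-27 + 1365) - 24479)/37171 = (1338 - 24479)*(1/37171) = -23141*1/37171 = -23141/37171 ≈ -0.62255)
d(p) = -16
K/d(252) = -23141/37171/(-16) = -23141/37171*(-1/16) = 23141/594736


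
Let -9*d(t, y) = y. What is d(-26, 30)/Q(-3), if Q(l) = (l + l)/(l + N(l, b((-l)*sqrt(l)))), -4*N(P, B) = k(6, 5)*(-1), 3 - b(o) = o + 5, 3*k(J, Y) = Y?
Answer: -155/108 ≈ -1.4352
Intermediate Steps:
k(J, Y) = Y/3
d(t, y) = -y/9
b(o) = -2 - o (b(o) = 3 - (o + 5) = 3 - (5 + o) = 3 + (-5 - o) = -2 - o)
N(P, B) = 5/12 (N(P, B) = -(1/3)*5*(-1)/4 = -5*(-1)/12 = -1/4*(-5/3) = 5/12)
Q(l) = 2*l/(5/12 + l) (Q(l) = (l + l)/(l + 5/12) = (2*l)/(5/12 + l) = 2*l/(5/12 + l))
d(-26, 30)/Q(-3) = (-1/9*30)/((24*(-3)/(5 + 12*(-3)))) = -10/(3*(24*(-3)/(5 - 36))) = -10/(3*(24*(-3)/(-31))) = -10/(3*(24*(-3)*(-1/31))) = -10/(3*72/31) = -10/3*31/72 = -155/108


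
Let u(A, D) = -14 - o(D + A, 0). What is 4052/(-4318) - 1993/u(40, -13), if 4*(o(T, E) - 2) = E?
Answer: 4270471/34544 ≈ 123.62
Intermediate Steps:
o(T, E) = 2 + E/4
u(A, D) = -16 (u(A, D) = -14 - (2 + (¼)*0) = -14 - (2 + 0) = -14 - 1*2 = -14 - 2 = -16)
4052/(-4318) - 1993/u(40, -13) = 4052/(-4318) - 1993/(-16) = 4052*(-1/4318) - 1993*(-1/16) = -2026/2159 + 1993/16 = 4270471/34544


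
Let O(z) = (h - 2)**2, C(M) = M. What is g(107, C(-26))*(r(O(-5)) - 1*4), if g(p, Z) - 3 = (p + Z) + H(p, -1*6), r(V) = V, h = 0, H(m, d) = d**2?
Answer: 0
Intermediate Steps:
O(z) = 4 (O(z) = (0 - 2)**2 = (-2)**2 = 4)
g(p, Z) = 39 + Z + p (g(p, Z) = 3 + ((p + Z) + (-1*6)**2) = 3 + ((Z + p) + (-6)**2) = 3 + ((Z + p) + 36) = 3 + (36 + Z + p) = 39 + Z + p)
g(107, C(-26))*(r(O(-5)) - 1*4) = (39 - 26 + 107)*(4 - 1*4) = 120*(4 - 4) = 120*0 = 0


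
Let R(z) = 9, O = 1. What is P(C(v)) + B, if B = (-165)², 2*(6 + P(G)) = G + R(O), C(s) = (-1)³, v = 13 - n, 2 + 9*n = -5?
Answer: 27223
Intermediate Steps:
n = -7/9 (n = -2/9 + (⅑)*(-5) = -2/9 - 5/9 = -7/9 ≈ -0.77778)
v = 124/9 (v = 13 - 1*(-7/9) = 13 + 7/9 = 124/9 ≈ 13.778)
C(s) = -1
P(G) = -3/2 + G/2 (P(G) = -6 + (G + 9)/2 = -6 + (9 + G)/2 = -6 + (9/2 + G/2) = -3/2 + G/2)
B = 27225
P(C(v)) + B = (-3/2 + (½)*(-1)) + 27225 = (-3/2 - ½) + 27225 = -2 + 27225 = 27223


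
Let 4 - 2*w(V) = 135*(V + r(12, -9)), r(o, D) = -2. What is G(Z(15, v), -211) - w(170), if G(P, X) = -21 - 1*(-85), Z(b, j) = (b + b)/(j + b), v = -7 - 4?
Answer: 11402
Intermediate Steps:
v = -11
Z(b, j) = 2*b/(b + j) (Z(b, j) = (2*b)/(b + j) = 2*b/(b + j))
G(P, X) = 64 (G(P, X) = -21 + 85 = 64)
w(V) = 137 - 135*V/2 (w(V) = 2 - 135*(V - 2)/2 = 2 - 135*(-2 + V)/2 = 2 - (-270 + 135*V)/2 = 2 + (135 - 135*V/2) = 137 - 135*V/2)
G(Z(15, v), -211) - w(170) = 64 - (137 - 135/2*170) = 64 - (137 - 11475) = 64 - 1*(-11338) = 64 + 11338 = 11402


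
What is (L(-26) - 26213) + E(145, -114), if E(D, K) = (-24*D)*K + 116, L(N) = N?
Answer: 370597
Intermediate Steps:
E(D, K) = 116 - 24*D*K (E(D, K) = -24*D*K + 116 = 116 - 24*D*K)
(L(-26) - 26213) + E(145, -114) = (-26 - 26213) + (116 - 24*145*(-114)) = -26239 + (116 + 396720) = -26239 + 396836 = 370597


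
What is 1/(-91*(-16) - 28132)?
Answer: -1/26676 ≈ -3.7487e-5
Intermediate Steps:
1/(-91*(-16) - 28132) = 1/(1456 - 28132) = 1/(-26676) = -1/26676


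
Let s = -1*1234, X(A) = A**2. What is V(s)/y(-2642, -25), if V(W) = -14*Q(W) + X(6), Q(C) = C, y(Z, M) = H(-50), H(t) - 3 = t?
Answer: -17312/47 ≈ -368.34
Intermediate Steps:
H(t) = 3 + t
y(Z, M) = -47 (y(Z, M) = 3 - 50 = -47)
s = -1234
V(W) = 36 - 14*W (V(W) = -14*W + 6**2 = -14*W + 36 = 36 - 14*W)
V(s)/y(-2642, -25) = (36 - 14*(-1234))/(-47) = (36 + 17276)*(-1/47) = 17312*(-1/47) = -17312/47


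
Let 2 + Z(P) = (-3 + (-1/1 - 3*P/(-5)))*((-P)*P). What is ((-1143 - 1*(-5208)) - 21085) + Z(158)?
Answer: -11418766/5 ≈ -2.2838e+6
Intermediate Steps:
Z(P) = -2 - P²*(-4 + 3*P/5) (Z(P) = -2 + (-3 + (-1/1 - 3*P/(-5)))*((-P)*P) = -2 + (-3 + (-1*1 - 3*P*(-⅕)))*(-P²) = -2 + (-3 + (-1 + 3*P/5))*(-P²) = -2 + (-4 + 3*P/5)*(-P²) = -2 - P²*(-4 + 3*P/5))
((-1143 - 1*(-5208)) - 21085) + Z(158) = ((-1143 - 1*(-5208)) - 21085) + (-2 + 4*158² - ⅗*158³) = ((-1143 + 5208) - 21085) + (-2 + 4*24964 - ⅗*3944312) = (4065 - 21085) + (-2 + 99856 - 11832936/5) = -17020 - 11333666/5 = -11418766/5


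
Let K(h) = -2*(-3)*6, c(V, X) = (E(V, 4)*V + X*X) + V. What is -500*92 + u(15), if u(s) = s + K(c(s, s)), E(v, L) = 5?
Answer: -45949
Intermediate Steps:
c(V, X) = X² + 6*V (c(V, X) = (5*V + X*X) + V = (5*V + X²) + V = (X² + 5*V) + V = X² + 6*V)
K(h) = 36 (K(h) = 6*6 = 36)
u(s) = 36 + s (u(s) = s + 36 = 36 + s)
-500*92 + u(15) = -500*92 + (36 + 15) = -46000 + 51 = -45949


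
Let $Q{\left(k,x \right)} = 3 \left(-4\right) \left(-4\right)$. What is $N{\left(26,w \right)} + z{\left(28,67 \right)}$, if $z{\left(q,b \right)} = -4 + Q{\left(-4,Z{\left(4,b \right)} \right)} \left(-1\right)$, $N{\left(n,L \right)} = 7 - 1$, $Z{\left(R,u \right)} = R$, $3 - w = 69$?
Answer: $-46$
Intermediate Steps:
$w = -66$ ($w = 3 - 69 = -66$)
$Q{\left(k,x \right)} = 48$ ($Q{\left(k,x \right)} = \left(-12\right) \left(-4\right) = 48$)
$N{\left(n,L \right)} = 6$ ($N{\left(n,L \right)} = 7 - 1 = 6$)
$z{\left(q,b \right)} = -52$ ($z{\left(q,b \right)} = -4 + 48 \left(-1\right) = -4 - 48 = -52$)
$N{\left(26,w \right)} + z{\left(28,67 \right)} = 6 - 52 = -46$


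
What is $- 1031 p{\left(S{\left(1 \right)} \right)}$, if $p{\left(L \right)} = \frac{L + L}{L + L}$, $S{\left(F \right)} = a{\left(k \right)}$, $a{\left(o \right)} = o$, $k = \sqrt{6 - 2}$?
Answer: $-1031$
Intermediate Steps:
$k = 2$ ($k = \sqrt{4} = 2$)
$S{\left(F \right)} = 2$
$p{\left(L \right)} = 1$ ($p{\left(L \right)} = \frac{2 L}{2 L} = 2 L \frac{1}{2 L} = 1$)
$- 1031 p{\left(S{\left(1 \right)} \right)} = \left(-1031\right) 1 = -1031$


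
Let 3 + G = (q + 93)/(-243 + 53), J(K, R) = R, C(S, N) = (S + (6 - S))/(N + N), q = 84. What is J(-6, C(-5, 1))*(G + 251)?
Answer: 140829/190 ≈ 741.21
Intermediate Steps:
C(S, N) = 3/N (C(S, N) = 6/((2*N)) = 6*(1/(2*N)) = 3/N)
G = -747/190 (G = -3 + (84 + 93)/(-243 + 53) = -3 + 177/(-190) = -3 + 177*(-1/190) = -3 - 177/190 = -747/190 ≈ -3.9316)
J(-6, C(-5, 1))*(G + 251) = (3/1)*(-747/190 + 251) = (3*1)*(46943/190) = 3*(46943/190) = 140829/190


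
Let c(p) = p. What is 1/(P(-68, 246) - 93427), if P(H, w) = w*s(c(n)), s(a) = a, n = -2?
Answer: -1/93919 ≈ -1.0647e-5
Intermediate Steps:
P(H, w) = -2*w (P(H, w) = w*(-2) = -2*w)
1/(P(-68, 246) - 93427) = 1/(-2*246 - 93427) = 1/(-492 - 93427) = 1/(-93919) = -1/93919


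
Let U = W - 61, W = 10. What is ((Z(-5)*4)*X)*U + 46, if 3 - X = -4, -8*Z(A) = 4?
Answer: 760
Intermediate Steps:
Z(A) = -½ (Z(A) = -⅛*4 = -½)
X = 7 (X = 3 - 1*(-4) = 3 + 4 = 7)
U = -51 (U = 10 - 61 = -51)
((Z(-5)*4)*X)*U + 46 = (-½*4*7)*(-51) + 46 = -2*7*(-51) + 46 = -14*(-51) + 46 = 714 + 46 = 760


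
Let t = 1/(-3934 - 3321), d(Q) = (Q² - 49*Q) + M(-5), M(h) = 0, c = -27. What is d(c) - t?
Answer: 14887261/7255 ≈ 2052.0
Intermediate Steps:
d(Q) = Q² - 49*Q (d(Q) = (Q² - 49*Q) + 0 = Q² - 49*Q)
t = -1/7255 (t = 1/(-7255) = -1/7255 ≈ -0.00013784)
d(c) - t = -27*(-49 - 27) - 1*(-1/7255) = -27*(-76) + 1/7255 = 2052 + 1/7255 = 14887261/7255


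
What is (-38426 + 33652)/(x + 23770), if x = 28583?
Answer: -682/7479 ≈ -0.091189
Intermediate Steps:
(-38426 + 33652)/(x + 23770) = (-38426 + 33652)/(28583 + 23770) = -4774/52353 = -4774*1/52353 = -682/7479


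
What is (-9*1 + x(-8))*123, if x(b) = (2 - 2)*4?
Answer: -1107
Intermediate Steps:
x(b) = 0 (x(b) = 0*4 = 0)
(-9*1 + x(-8))*123 = (-9*1 + 0)*123 = (-9 + 0)*123 = -9*123 = -1107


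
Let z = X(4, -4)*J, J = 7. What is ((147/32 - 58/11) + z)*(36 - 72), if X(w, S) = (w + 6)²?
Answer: -2215449/88 ≈ -25176.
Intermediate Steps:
X(w, S) = (6 + w)²
z = 700 (z = (6 + 4)²*7 = 10²*7 = 100*7 = 700)
((147/32 - 58/11) + z)*(36 - 72) = ((147/32 - 58/11) + 700)*(36 - 72) = ((147*(1/32) - 58*1/11) + 700)*(-36) = ((147/32 - 58/11) + 700)*(-36) = (-239/352 + 700)*(-36) = (246161/352)*(-36) = -2215449/88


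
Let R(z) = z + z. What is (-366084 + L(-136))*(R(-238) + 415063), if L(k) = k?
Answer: -151830051140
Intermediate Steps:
R(z) = 2*z
(-366084 + L(-136))*(R(-238) + 415063) = (-366084 - 136)*(2*(-238) + 415063) = -366220*(-476 + 415063) = -366220*414587 = -151830051140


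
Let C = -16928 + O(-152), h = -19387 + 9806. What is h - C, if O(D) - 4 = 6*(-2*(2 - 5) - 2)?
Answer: 7319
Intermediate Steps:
O(D) = 28 (O(D) = 4 + 6*(-2*(2 - 5) - 2) = 4 + 6*(-2*(-3) - 2) = 4 + 6*(6 - 2) = 4 + 6*4 = 4 + 24 = 28)
h = -9581
C = -16900 (C = -16928 + 28 = -16900)
h - C = -9581 - 1*(-16900) = -9581 + 16900 = 7319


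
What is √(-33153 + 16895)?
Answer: I*√16258 ≈ 127.51*I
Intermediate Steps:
√(-33153 + 16895) = √(-16258) = I*√16258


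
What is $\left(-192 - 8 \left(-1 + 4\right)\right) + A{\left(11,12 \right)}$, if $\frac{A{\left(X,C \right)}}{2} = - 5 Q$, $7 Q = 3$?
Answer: $- \frac{1542}{7} \approx -220.29$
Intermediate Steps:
$Q = \frac{3}{7}$ ($Q = \frac{1}{7} \cdot 3 = \frac{3}{7} \approx 0.42857$)
$A{\left(X,C \right)} = - \frac{30}{7}$ ($A{\left(X,C \right)} = 2 \left(\left(-5\right) \frac{3}{7}\right) = 2 \left(- \frac{15}{7}\right) = - \frac{30}{7}$)
$\left(-192 - 8 \left(-1 + 4\right)\right) + A{\left(11,12 \right)} = \left(-192 - 8 \left(-1 + 4\right)\right) - \frac{30}{7} = \left(-192 - 24\right) - \frac{30}{7} = -216 - \frac{30}{7} = - \frac{1542}{7}$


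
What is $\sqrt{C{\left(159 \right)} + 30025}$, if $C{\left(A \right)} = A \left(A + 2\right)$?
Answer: $2 \sqrt{13906} \approx 235.85$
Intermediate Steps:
$C{\left(A \right)} = A \left(2 + A\right)$
$\sqrt{C{\left(159 \right)} + 30025} = \sqrt{159 \left(2 + 159\right) + 30025} = \sqrt{159 \cdot 161 + 30025} = \sqrt{25599 + 30025} = \sqrt{55624} = 2 \sqrt{13906}$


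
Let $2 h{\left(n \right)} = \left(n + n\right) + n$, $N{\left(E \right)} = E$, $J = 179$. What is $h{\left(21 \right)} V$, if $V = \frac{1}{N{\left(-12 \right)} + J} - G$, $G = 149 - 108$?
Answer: $- \frac{215649}{167} \approx -1291.3$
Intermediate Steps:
$h{\left(n \right)} = \frac{3 n}{2}$ ($h{\left(n \right)} = \frac{\left(n + n\right) + n}{2} = \frac{2 n + n}{2} = \frac{3 n}{2}$)
$G = 41$ ($G = 149 - 108 = 41$)
$V = - \frac{6846}{167}$ ($V = \frac{1}{-12 + 179} - 41 = \frac{1}{167} - 41 = - \frac{6846}{167} \approx -40.994$)
$h{\left(21 \right)} V = \frac{3}{2} \cdot 21 \left(- \frac{6846}{167}\right) = \frac{63}{2} \left(- \frac{6846}{167}\right) = - \frac{215649}{167}$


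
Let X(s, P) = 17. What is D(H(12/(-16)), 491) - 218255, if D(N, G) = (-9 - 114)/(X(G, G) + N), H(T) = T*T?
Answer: -61331623/281 ≈ -2.1826e+5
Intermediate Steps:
H(T) = T**2
D(N, G) = -123/(17 + N) (D(N, G) = (-9 - 114)/(17 + N) = -123/(17 + N))
D(H(12/(-16)), 491) - 218255 = -123/(17 + (12/(-16))**2) - 218255 = -123/(17 + (12*(-1/16))**2) - 218255 = -123/(17 + (-3/4)**2) - 218255 = -123/(17 + 9/16) - 218255 = -123/281/16 - 218255 = -123*16/281 - 218255 = -1968/281 - 218255 = -61331623/281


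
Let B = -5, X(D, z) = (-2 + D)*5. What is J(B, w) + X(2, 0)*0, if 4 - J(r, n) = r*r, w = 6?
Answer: -21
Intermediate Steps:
X(D, z) = -10 + 5*D
J(r, n) = 4 - r² (J(r, n) = 4 - r*r = 4 - r²)
J(B, w) + X(2, 0)*0 = (4 - 1*(-5)²) + (-10 + 5*2)*0 = (4 - 1*25) + (-10 + 10)*0 = (4 - 25) + 0*0 = -21 + 0 = -21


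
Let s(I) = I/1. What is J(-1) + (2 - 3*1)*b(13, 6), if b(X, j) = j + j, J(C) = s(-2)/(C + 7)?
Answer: -37/3 ≈ -12.333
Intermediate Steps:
s(I) = I (s(I) = I*1 = I)
J(C) = -2/(7 + C) (J(C) = -2/(C + 7) = -2/(7 + C))
b(X, j) = 2*j
J(-1) + (2 - 3*1)*b(13, 6) = -2/(7 - 1) + (2 - 3*1)*(2*6) = -2/6 + (2 - 3)*12 = -2*1/6 - 1*12 = -1/3 - 12 = -37/3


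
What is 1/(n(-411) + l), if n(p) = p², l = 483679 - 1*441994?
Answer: 1/210606 ≈ 4.7482e-6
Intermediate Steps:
l = 41685 (l = 483679 - 441994 = 41685)
1/(n(-411) + l) = 1/((-411)² + 41685) = 1/(168921 + 41685) = 1/210606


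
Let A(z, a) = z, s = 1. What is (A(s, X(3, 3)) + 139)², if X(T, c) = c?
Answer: 19600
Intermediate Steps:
(A(s, X(3, 3)) + 139)² = (1 + 139)² = 140² = 19600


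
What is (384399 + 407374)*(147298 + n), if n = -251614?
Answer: -82594592268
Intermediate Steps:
(384399 + 407374)*(147298 + n) = (384399 + 407374)*(147298 - 251614) = 791773*(-104316) = -82594592268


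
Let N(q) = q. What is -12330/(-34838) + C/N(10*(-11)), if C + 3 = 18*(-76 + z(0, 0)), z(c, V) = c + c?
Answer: 24559599/1916090 ≈ 12.818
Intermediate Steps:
z(c, V) = 2*c
C = -1371 (C = -3 + 18*(-76 + 2*0) = -3 + 18*(-76 + 0) = -3 + 18*(-76) = -3 - 1368 = -1371)
-12330/(-34838) + C/N(10*(-11)) = -12330/(-34838) - 1371/(10*(-11)) = -12330*(-1/34838) - 1371/(-110) = 6165/17419 - 1371*(-1/110) = 6165/17419 + 1371/110 = 24559599/1916090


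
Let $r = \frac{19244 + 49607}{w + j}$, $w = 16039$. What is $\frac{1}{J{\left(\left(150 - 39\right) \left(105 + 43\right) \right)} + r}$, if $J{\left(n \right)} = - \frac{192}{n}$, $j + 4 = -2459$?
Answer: $\frac{18585544}{94039803} \approx 0.19763$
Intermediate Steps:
$j = -2463$ ($j = -4 - 2459 = -2463$)
$r = \frac{68851}{13576}$ ($r = \frac{19244 + 49607}{16039 - 2463} = \frac{68851}{13576} \approx 5.0715$)
$\frac{1}{J{\left(\left(150 - 39\right) \left(105 + 43\right) \right)} + r} = \frac{1}{- \frac{192}{\left(150 - 39\right) \left(105 + 43\right)} + \frac{68851}{13576}} = \frac{1}{- \frac{192}{111 \cdot 148} + \frac{68851}{13576}} = \frac{1}{- \frac{192}{16428} + \frac{68851}{13576}} = \frac{1}{\left(-192\right) \frac{1}{16428} + \frac{68851}{13576}} = \frac{1}{- \frac{16}{1369} + \frac{68851}{13576}} = \frac{1}{\frac{94039803}{18585544}} = \frac{18585544}{94039803}$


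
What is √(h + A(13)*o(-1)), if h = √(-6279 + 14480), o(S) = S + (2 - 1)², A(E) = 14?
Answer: 8201^(¼) ≈ 9.5163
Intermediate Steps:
o(S) = 1 + S (o(S) = S + 1² = S + 1 = 1 + S)
h = √8201 ≈ 90.559
√(h + A(13)*o(-1)) = √(√8201 + 14*(1 - 1)) = √(√8201 + 14*0) = √(√8201 + 0) = √(√8201) = 8201^(¼)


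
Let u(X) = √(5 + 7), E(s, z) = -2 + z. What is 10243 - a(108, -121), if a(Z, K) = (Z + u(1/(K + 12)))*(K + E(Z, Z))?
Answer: 11863 + 30*√3 ≈ 11915.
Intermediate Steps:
u(X) = 2*√3 (u(X) = √12 = 2*√3)
a(Z, K) = (Z + 2*√3)*(-2 + K + Z) (a(Z, K) = (Z + 2*√3)*(K + (-2 + Z)) = (Z + 2*√3)*(-2 + K + Z))
10243 - a(108, -121) = 10243 - (-121*108 + 108*(-2 + 108) + 2*(-121)*√3 + 2*√3*(-2 + 108)) = 10243 - (-13068 + 108*106 - 242*√3 + 2*√3*106) = 10243 - (-13068 + 11448 - 242*√3 + 212*√3) = 10243 - (-1620 - 30*√3) = 10243 + (1620 + 30*√3) = 11863 + 30*√3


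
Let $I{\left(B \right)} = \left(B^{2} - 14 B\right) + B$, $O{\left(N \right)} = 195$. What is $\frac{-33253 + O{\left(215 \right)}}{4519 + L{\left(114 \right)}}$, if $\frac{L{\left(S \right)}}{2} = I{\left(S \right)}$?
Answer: $- \frac{33058}{27547} \approx -1.2001$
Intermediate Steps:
$I{\left(B \right)} = B^{2} - 13 B$
$L{\left(S \right)} = 2 S \left(-13 + S\right)$
$\frac{-33253 + O{\left(215 \right)}}{4519 + L{\left(114 \right)}} = \frac{-33253 + 195}{4519 + 2 \cdot 114 \left(-13 + 114\right)} = - \frac{33058}{4519 + 2 \cdot 114 \cdot 101} = - \frac{33058}{4519 + 23028} = - \frac{33058}{27547}$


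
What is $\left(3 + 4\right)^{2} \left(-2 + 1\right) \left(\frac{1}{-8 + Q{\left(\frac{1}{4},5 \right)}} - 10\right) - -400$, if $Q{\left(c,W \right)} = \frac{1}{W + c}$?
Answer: $\frac{146989}{164} \approx 896.27$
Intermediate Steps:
$\left(3 + 4\right)^{2} \left(-2 + 1\right) \left(\frac{1}{-8 + Q{\left(\frac{1}{4},5 \right)}} - 10\right) - -400 = \left(3 + 4\right)^{2} \left(-2 + 1\right) \left(\frac{1}{-8 + \frac{1}{5 + \frac{1}{4}}} - 10\right) - -400 = 7^{2} \left(-1\right) \left(\frac{1}{-8 + \frac{1}{5 + \frac{1}{4}}} - 10\right) + 400 = 49 \left(-1\right) \left(\frac{1}{-8 + \frac{1}{\frac{21}{4}}} - 10\right) + 400 = - 49 \left(\frac{1}{-8 + \frac{4}{21}} - 10\right) + 400 = - 49 \left(\frac{1}{- \frac{164}{21}} - 10\right) + 400 = - 49 \left(- \frac{21}{164} - 10\right) + 400 = \left(-49\right) \left(- \frac{1661}{164}\right) + 400 = \frac{81389}{164} + 400 = \frac{146989}{164}$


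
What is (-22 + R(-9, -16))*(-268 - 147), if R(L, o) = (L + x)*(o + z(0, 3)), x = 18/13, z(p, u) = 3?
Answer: -31955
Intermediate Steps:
x = 18/13 (x = 18*(1/13) = 18/13 ≈ 1.3846)
R(L, o) = (3 + o)*(18/13 + L) (R(L, o) = (L + 18/13)*(o + 3) = (18/13 + L)*(3 + o) = (3 + o)*(18/13 + L))
(-22 + R(-9, -16))*(-268 - 147) = (-22 + (54/13 + 3*(-9) + (18/13)*(-16) - 9*(-16)))*(-268 - 147) = (-22 + (54/13 - 27 - 288/13 + 144))*(-415) = (-22 + 99)*(-415) = 77*(-415) = -31955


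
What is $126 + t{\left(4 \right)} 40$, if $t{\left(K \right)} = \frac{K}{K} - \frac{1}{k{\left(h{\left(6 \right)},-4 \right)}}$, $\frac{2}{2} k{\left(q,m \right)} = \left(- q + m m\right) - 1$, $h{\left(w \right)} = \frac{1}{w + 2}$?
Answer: $\frac{19434}{119} \approx 163.31$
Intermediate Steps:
$h{\left(w \right)} = \frac{1}{2 + w}$
$k{\left(q,m \right)} = -1 + m^{2} - q$ ($k{\left(q,m \right)} = \left(- q + m m\right) - 1 = \left(- q + m^{2}\right) - 1 = \left(m^{2} - q\right) - 1 = -1 + m^{2} - q$)
$t{\left(K \right)} = \frac{111}{119}$ ($t{\left(K \right)} = \frac{K}{K} - \frac{1}{-1 + \left(-4\right)^{2} - \frac{1}{2 + 6}} = 1 - \frac{1}{-1 + 16 - \frac{1}{8}} = 1 - \frac{1}{\frac{119}{8}} = 1 - \frac{8}{119} = \frac{111}{119}$)
$126 + t{\left(4 \right)} 40 = 126 + \frac{111}{119} \cdot 40 = 126 + \frac{4440}{119} = \frac{19434}{119}$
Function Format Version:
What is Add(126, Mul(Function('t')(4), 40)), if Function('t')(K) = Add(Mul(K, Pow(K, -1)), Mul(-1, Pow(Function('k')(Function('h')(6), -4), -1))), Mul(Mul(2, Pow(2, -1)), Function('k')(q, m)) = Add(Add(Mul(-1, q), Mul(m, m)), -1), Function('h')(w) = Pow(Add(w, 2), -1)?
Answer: Rational(19434, 119) ≈ 163.31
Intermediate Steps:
Function('h')(w) = Pow(Add(2, w), -1)
Function('k')(q, m) = Add(-1, Pow(m, 2), Mul(-1, q)) (Function('k')(q, m) = Add(Add(Mul(-1, q), Mul(m, m)), -1) = Add(Add(Mul(-1, q), Pow(m, 2)), -1) = Add(Add(Pow(m, 2), Mul(-1, q)), -1) = Add(-1, Pow(m, 2), Mul(-1, q)))
Function('t')(K) = Rational(111, 119) (Function('t')(K) = Add(Mul(K, Pow(K, -1)), Mul(-1, Pow(Add(-1, Pow(-4, 2), Mul(-1, Pow(Add(2, 6), -1))), -1))) = Add(1, Mul(-1, Pow(Add(-1, 16, Mul(-1, Pow(8, -1))), -1))) = Add(1, Mul(-1, Pow(Add(-1, 16, Mul(-1, Rational(1, 8))), -1))) = Add(1, Mul(-1, Pow(Add(-1, 16, Rational(-1, 8)), -1))) = Add(1, Mul(-1, Pow(Rational(119, 8), -1))) = Add(1, Mul(-1, Rational(8, 119))) = Add(1, Rational(-8, 119)) = Rational(111, 119))
Add(126, Mul(Function('t')(4), 40)) = Add(126, Mul(Rational(111, 119), 40)) = Add(126, Rational(4440, 119)) = Rational(19434, 119)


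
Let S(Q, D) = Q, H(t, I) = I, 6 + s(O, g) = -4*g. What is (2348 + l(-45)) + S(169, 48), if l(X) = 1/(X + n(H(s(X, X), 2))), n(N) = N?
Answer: 108230/43 ≈ 2517.0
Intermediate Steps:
s(O, g) = -6 - 4*g
l(X) = 1/(2 + X) (l(X) = 1/(X + 2) = 1/(2 + X))
(2348 + l(-45)) + S(169, 48) = (2348 + 1/(2 - 45)) + 169 = (2348 + 1/(-43)) + 169 = (2348 - 1/43) + 169 = 100963/43 + 169 = 108230/43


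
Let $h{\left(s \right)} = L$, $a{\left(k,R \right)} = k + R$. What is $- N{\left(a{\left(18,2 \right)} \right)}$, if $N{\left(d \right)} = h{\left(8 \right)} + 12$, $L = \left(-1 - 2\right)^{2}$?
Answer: $-21$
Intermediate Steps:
$L = 9$ ($L = \left(-3\right)^{2} = 9$)
$a{\left(k,R \right)} = R + k$
$h{\left(s \right)} = 9$
$N{\left(d \right)} = 21$ ($N{\left(d \right)} = 9 + 12 = 21$)
$- N{\left(a{\left(18,2 \right)} \right)} = \left(-1\right) 21 = -21$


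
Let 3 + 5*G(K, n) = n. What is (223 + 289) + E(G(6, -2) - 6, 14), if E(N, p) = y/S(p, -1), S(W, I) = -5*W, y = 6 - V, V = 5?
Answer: 35839/70 ≈ 511.99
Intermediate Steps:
y = 1 (y = 6 - 1*5 = 6 - 5 = 1)
G(K, n) = -⅗ + n/5
E(N, p) = -1/(5*p) (E(N, p) = 1/(-5*p) = 1*(-1/(5*p)) = -1/(5*p))
(223 + 289) + E(G(6, -2) - 6, 14) = (223 + 289) - ⅕/14 = 512 - ⅕*1/14 = 512 - 1/70 = 35839/70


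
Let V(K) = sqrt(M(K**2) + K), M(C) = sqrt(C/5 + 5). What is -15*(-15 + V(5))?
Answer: 225 - 15*sqrt(5 + sqrt(10)) ≈ 182.15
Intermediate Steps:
M(C) = sqrt(5 + C/5) (M(C) = sqrt(C*(1/5) + 5) = sqrt(C/5 + 5) = sqrt(5 + C/5))
V(K) = sqrt(K + sqrt(125 + 5*K**2)/5) (V(K) = sqrt(sqrt(125 + 5*K**2)/5 + K) = sqrt(K + sqrt(125 + 5*K**2)/5))
-15*(-15 + V(5)) = -15*(-15 + sqrt(25*5 + 5*sqrt(5)*sqrt(25 + 5**2))/5) = -15*(-15 + sqrt(125 + 5*sqrt(5)*sqrt(25 + 25))/5) = -15*(-15 + sqrt(125 + 5*sqrt(5)*sqrt(50))/5) = -15*(-15 + sqrt(125 + 5*sqrt(5)*(5*sqrt(2)))/5) = -15*(-15 + sqrt(125 + 25*sqrt(10))/5) = 225 - 3*sqrt(125 + 25*sqrt(10))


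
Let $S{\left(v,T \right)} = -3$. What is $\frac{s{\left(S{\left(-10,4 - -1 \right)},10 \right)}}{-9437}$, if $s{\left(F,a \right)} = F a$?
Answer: $\frac{30}{9437} \approx 0.003179$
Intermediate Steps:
$\frac{s{\left(S{\left(-10,4 - -1 \right)},10 \right)}}{-9437} = \frac{\left(-3\right) 10}{-9437} = \left(-30\right) \left(- \frac{1}{9437}\right) = \frac{30}{9437}$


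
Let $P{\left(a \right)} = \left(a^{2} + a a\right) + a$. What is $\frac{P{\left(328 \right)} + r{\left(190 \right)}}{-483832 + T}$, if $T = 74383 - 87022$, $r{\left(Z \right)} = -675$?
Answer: $- \frac{214821}{496471} \approx -0.4327$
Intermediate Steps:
$T = -12639$ ($T = 74383 - 87022 = -12639$)
$P{\left(a \right)} = a + 2 a^{2}$ ($P{\left(a \right)} = \left(a^{2} + a^{2}\right) + a = 2 a^{2} + a = a + 2 a^{2}$)
$\frac{P{\left(328 \right)} + r{\left(190 \right)}}{-483832 + T} = \frac{328 \left(1 + 2 \cdot 328\right) - 675}{-483832 - 12639} = \frac{328 \left(1 + 656\right) - 675}{-496471} = \left(328 \cdot 657 - 675\right) \left(- \frac{1}{496471}\right) = \left(215496 - 675\right) \left(- \frac{1}{496471}\right) = 214821 \left(- \frac{1}{496471}\right) = - \frac{214821}{496471}$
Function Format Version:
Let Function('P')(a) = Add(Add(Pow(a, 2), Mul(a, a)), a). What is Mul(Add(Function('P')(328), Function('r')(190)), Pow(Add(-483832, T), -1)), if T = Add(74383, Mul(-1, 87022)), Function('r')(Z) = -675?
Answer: Rational(-214821, 496471) ≈ -0.43270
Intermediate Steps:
T = -12639 (T = Add(74383, -87022) = -12639)
Function('P')(a) = Add(a, Mul(2, Pow(a, 2))) (Function('P')(a) = Add(Add(Pow(a, 2), Pow(a, 2)), a) = Add(Mul(2, Pow(a, 2)), a) = Add(a, Mul(2, Pow(a, 2))))
Mul(Add(Function('P')(328), Function('r')(190)), Pow(Add(-483832, T), -1)) = Mul(Add(Mul(328, Add(1, Mul(2, 328))), -675), Pow(Add(-483832, -12639), -1)) = Mul(Add(Mul(328, Add(1, 656)), -675), Pow(-496471, -1)) = Mul(Add(Mul(328, 657), -675), Rational(-1, 496471)) = Mul(Add(215496, -675), Rational(-1, 496471)) = Mul(214821, Rational(-1, 496471)) = Rational(-214821, 496471)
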